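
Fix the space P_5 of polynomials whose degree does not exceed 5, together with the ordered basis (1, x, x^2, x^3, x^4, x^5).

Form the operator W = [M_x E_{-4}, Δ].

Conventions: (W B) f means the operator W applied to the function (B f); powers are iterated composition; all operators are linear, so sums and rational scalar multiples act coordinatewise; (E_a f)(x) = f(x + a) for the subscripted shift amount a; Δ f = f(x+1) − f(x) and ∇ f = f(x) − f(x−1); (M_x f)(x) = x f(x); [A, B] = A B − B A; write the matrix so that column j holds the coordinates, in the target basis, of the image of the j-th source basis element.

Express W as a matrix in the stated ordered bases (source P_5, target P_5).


image of 1: -1
image of x: -x + 3
image of x^2: -x^2 + 6x - 9
image of x^3: -x^3 + 9x^2 - 27x + 27
image of x^4: -x^4 + 12x^3 - 54x^2 + 108x - 81
image of x^5: -x^5 + 15x^4 - 90x^3 + 270x^2 - 405x + 243
each image's coordinates form column j of the matrix

the matrix is [[-1, 3, -9, 27, -81, 243]; [0, -1, 6, -27, 108, -405]; [0, 0, -1, 9, -54, 270]; [0, 0, 0, -1, 12, -90]; [0, 0, 0, 0, -1, 15]; [0, 0, 0, 0, 0, -1]] (rows listed top to bottom)


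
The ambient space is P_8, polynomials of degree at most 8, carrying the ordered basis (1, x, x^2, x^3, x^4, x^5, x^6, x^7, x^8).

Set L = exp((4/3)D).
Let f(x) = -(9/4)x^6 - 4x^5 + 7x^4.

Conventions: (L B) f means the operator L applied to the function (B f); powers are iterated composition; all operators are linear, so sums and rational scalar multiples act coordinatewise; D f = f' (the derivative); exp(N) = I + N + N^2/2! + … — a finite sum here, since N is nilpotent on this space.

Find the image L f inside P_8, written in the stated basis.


the result is g(x) = -(9/4)x^6 - 22x^5 - (239/3)x^4 - (1264/9)x^3 - (3424/27)x^2 - (4352/81)x - 1792/243

order-1 term: -18x^5 - (80/3)x^4 + (112/3)x^3
order-2 term: -60x^4 - (640/9)x^3 + (224/3)x^2
order-3 term: -(320/3)x^3 - (2560/27)x^2 + (1792/27)x
order-4 term: -(320/3)x^2 - (5120/81)x + 1792/81
order-5 term: -(512/9)x - 4096/243
order-6 term: -1024/81
the series for exp((4/3)D) f terminates at order 6
exp((4/3)D) f = -(9/4)x^6 - 22x^5 - (239/3)x^4 - (1264/9)x^3 - (3424/27)x^2 - (4352/81)x - 1792/243


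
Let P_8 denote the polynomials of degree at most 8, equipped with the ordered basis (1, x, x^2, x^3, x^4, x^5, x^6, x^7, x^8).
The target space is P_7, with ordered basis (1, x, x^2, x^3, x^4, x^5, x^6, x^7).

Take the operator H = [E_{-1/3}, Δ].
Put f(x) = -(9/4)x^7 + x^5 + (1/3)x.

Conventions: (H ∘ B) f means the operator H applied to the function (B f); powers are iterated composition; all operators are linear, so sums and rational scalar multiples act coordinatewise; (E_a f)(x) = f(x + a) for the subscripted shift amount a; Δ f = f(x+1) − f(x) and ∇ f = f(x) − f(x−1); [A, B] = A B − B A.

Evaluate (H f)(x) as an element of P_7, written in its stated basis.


Δ f = -(63/4)x^6 - (189/4)x^5 - (295/4)x^4 - (275/4)x^3 - (149/4)x^2 - (43/4)x - 11/12
E_{-1/3} Δ f = -(63/4)x^6 - (63/4)x^5 - (85/4)x^4 - (45/4)x^3 - (37/12)x^2 - (47/108)x + 109/324
E_{-1/3} f = -(9/4)x^7 + (21/4)x^6 - (17/4)x^5 + (5/4)x^4 + (5/36)x^3 - (19/108)x^2 + (121/324)x - 37/324
Δ E_{-1/3} f = -(63/4)x^6 - (63/4)x^5 - (85/4)x^4 - (45/4)x^3 - (37/12)x^2 - (47/108)x + 109/324
[E_{-1/3}, Δ] f = 0

g(x) = 0


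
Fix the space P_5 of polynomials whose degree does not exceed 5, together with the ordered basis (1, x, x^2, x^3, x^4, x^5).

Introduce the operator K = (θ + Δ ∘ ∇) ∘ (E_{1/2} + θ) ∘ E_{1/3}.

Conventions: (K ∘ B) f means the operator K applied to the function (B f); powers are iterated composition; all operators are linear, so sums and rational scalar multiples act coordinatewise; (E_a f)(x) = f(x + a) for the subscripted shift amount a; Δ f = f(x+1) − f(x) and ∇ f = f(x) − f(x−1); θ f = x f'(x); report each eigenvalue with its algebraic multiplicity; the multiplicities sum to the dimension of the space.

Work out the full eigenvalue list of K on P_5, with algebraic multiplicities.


λ = 0 (multiplicity 1), λ = 2 (multiplicity 1), λ = 6 (multiplicity 1), λ = 12 (multiplicity 1), λ = 20 (multiplicity 1), λ = 30 (multiplicity 1)

image of 1: 0
image of x: 2x
image of x^2: 6x^2 + (7/3)x + 6
image of x^3: 12x^3 + 9x^2 + (317/12)x + 9
image of x^4: 20x^4 + 22x^3 + 71x^2 + (2509/54)x + 21
image of x^5: 30x^5 + (130/3)x^4 + (905/6)x^3 + (2575/18)x^2 + (160885/1296)x + 625/18
the matrix is upper triangular; its diagonal is (0, 2, 6, 12, 20, 30)
for a triangular matrix the eigenvalues are the diagonal entries, with algebraic multiplicity their repetition count


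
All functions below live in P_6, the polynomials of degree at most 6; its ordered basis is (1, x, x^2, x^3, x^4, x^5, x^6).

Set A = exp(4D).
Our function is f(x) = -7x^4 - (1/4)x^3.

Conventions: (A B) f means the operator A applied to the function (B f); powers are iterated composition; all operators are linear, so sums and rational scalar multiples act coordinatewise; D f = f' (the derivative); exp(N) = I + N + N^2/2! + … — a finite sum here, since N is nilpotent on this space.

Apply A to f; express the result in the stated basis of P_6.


order-1 term: -112x^3 - 3x^2
order-2 term: -672x^2 - 12x
order-3 term: -1792x - 16
order-4 term: -1792
the series for exp(4D) f terminates at order 4
exp(4D) f = -7x^4 - (449/4)x^3 - 675x^2 - 1804x - 1808

the result is g(x) = -7x^4 - (449/4)x^3 - 675x^2 - 1804x - 1808


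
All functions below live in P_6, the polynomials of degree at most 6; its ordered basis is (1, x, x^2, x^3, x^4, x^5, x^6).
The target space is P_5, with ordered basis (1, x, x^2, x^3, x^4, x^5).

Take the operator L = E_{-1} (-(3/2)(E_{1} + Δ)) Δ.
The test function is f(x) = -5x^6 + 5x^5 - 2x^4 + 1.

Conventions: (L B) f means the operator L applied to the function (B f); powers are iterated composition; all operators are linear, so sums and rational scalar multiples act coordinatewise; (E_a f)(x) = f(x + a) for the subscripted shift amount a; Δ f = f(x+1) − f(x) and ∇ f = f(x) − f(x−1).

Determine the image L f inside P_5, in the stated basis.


Δ f = -30x^5 - 50x^4 - 58x^3 - 37x^2 - 13x - 2
E_{1} Δ f = -30x^5 - 200x^4 - 558x^3 - 811x^2 - 611x - 190
Δ Δ f = -150x^4 - 500x^3 - 774x^2 - 598x - 188
(E_{1} + Δ) Δ f = -30x^5 - 350x^4 - 1058x^3 - 1585x^2 - 1209x - 378
(-(3/2)(E_{1} + Δ)) Δ f = 45x^5 + 525x^4 + 1587x^3 + (4755/2)x^2 + (3627/2)x + 567
E_{-1} (-(3/2)(E_{1} + Δ)) Δ f = 45x^5 + 300x^4 - 63x^3 + (633/2)x^2 - (111/2)x + 24

the result is g(x) = 45x^5 + 300x^4 - 63x^3 + (633/2)x^2 - (111/2)x + 24


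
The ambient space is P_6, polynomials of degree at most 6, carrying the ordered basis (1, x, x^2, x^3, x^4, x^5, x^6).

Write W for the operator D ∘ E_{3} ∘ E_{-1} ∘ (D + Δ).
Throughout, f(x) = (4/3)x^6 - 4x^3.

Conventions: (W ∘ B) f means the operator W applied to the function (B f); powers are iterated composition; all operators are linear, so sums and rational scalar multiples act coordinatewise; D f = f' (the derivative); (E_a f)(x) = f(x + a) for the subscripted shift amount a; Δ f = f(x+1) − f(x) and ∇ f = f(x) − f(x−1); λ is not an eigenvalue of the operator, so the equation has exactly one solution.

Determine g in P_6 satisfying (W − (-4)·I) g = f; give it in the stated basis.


write g with unknown coordinates in the stated basis and equate coefficients in (W − (-4)·I) g = f
solving from the highest basis element down gives g = (1/3)x^6 - 5x^4 - 46x^3 - 125x^2 + (61/2)x + 445
check: W g = 20x^4 + 180x^3 + 500x^2 - 122x - 1780
so W g − (-4)·g = (4/3)x^6 - 4x^3 = f ✓

the image equals g(x) = (1/3)x^6 - 5x^4 - 46x^3 - 125x^2 + (61/2)x + 445


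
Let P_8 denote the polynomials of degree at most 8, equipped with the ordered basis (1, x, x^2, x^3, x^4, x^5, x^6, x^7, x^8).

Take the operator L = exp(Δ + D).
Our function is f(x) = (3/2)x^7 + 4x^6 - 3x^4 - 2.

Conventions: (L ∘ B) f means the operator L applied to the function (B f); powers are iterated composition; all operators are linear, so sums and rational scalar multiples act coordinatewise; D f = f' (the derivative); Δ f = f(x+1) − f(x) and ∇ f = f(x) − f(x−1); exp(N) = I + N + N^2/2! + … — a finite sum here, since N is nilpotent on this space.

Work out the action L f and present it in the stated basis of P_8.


order-1 term: 21x^6 + (159/2)x^5 + (225/2)x^4 + (217/2)x^3 + (147/2)x^2 + (45/2)x + 5/2
order-2 term: 126x^5 + 555x^4 + (2115/2)x^3 + 1218x^2 + (1593/2)x + 220
order-3 term: 420x^4 + 1900x^3 + 3645x^2 + (7263/2)x + 3033/2
order-4 term: 840x^3 + 3480x^2 + 5490x + 3307
order-5 term: 1008x^2 + 3288x + 3060
order-6 term: 672x + 1264
order-7 term: 192
the series for exp(Δ + D) f terminates at order 7
exp(Δ + D) f = (3/2)x^7 + 25x^6 + (411/2)x^5 + (2169/2)x^4 + 3906x^3 + (18849/2)x^2 + (27801/2)x + 9560

g(x) = (3/2)x^7 + 25x^6 + (411/2)x^5 + (2169/2)x^4 + 3906x^3 + (18849/2)x^2 + (27801/2)x + 9560


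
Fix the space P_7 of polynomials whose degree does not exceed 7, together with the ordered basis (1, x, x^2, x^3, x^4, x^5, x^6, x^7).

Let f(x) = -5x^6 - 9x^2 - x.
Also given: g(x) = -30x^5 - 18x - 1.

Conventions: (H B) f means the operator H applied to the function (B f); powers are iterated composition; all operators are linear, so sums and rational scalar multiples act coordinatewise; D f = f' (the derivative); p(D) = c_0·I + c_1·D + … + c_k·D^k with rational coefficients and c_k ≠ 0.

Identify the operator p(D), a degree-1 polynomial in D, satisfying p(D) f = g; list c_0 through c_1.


D^0 f = -5x^6 - 9x^2 - x
D^1 f = -30x^5 - 18x - 1
matching coefficients of g against c_0 f + c_1 Df + … from the top degree down determines the c_i
solution: c_0 = 0, c_1 = 1

c_0 = 0, c_1 = 1


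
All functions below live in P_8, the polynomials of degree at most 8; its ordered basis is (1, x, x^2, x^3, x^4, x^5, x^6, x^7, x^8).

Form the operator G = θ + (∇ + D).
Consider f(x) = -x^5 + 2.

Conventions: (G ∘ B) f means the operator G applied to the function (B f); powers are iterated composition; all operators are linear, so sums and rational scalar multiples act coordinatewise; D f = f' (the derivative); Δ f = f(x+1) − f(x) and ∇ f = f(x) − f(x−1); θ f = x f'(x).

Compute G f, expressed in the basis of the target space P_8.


g(x) = -5x^5 - 10x^4 + 10x^3 - 10x^2 + 5x - 1

θ f = -5x^5
∇ f = -5x^4 + 10x^3 - 10x^2 + 5x - 1
D f = -5x^4
(∇ + D) f = -10x^4 + 10x^3 - 10x^2 + 5x - 1
(θ + (∇ + D)) f = -5x^5 - 10x^4 + 10x^3 - 10x^2 + 5x - 1


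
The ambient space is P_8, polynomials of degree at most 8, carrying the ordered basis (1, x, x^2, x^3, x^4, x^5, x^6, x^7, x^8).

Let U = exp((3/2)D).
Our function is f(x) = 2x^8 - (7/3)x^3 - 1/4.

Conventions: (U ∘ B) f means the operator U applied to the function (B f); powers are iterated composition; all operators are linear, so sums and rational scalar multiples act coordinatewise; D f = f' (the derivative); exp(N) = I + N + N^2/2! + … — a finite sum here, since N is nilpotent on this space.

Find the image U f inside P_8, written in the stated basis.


g(x) = 2x^8 + 24x^7 + 126x^6 + 378x^5 + (2835/4)x^4 + (5089/6)x^3 + (5019/8)x^2 + (2061/8)x + 5521/128

order-1 term: 24x^7 - (21/2)x^2
order-2 term: 126x^6 - (63/4)x
order-3 term: 378x^5 - 63/8
order-4 term: (2835/4)x^4
order-5 term: (1701/2)x^3
order-6 term: (5103/8)x^2
order-7 term: (2187/8)x
order-8 term: 6561/128
the series for exp((3/2)D) f terminates at order 8
exp((3/2)D) f = 2x^8 + 24x^7 + 126x^6 + 378x^5 + (2835/4)x^4 + (5089/6)x^3 + (5019/8)x^2 + (2061/8)x + 5521/128


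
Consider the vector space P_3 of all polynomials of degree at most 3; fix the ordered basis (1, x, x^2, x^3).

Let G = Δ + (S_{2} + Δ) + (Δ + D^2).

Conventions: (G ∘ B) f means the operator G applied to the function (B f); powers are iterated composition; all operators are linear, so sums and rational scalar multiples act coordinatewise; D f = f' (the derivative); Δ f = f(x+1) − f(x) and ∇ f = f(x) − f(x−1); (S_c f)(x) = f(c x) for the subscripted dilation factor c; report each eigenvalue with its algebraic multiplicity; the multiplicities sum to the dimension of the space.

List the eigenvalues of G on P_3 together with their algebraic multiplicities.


λ = 1 (multiplicity 1), λ = 2 (multiplicity 1), λ = 4 (multiplicity 1), λ = 8 (multiplicity 1)

image of 1: 1
image of x: 2x + 3
image of x^2: 4x^2 + 6x + 5
image of x^3: 8x^3 + 9x^2 + 15x + 3
the matrix is upper triangular; its diagonal is (1, 2, 4, 8)
for a triangular matrix the eigenvalues are the diagonal entries, with algebraic multiplicity their repetition count


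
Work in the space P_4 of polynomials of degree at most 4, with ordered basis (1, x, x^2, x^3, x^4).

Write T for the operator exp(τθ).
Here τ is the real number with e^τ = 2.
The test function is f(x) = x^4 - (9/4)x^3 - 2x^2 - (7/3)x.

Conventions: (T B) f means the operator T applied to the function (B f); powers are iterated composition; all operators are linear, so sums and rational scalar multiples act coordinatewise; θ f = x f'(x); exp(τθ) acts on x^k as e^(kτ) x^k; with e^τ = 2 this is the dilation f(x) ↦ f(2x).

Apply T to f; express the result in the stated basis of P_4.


exp(τθ) x^k = e^(kτ) x^k; with e^τ = 2 this sends x^k to 2^k x^k
x ↦ 2 x
x^2 ↦ 4 x^2
x^3 ↦ 8 x^3
x^4 ↦ 16 x^4
applying this coordinatewise to f: exp(τθ) f = 16x^4 - 18x^3 - 8x^2 - (14/3)x

the image equals g(x) = 16x^4 - 18x^3 - 8x^2 - (14/3)x


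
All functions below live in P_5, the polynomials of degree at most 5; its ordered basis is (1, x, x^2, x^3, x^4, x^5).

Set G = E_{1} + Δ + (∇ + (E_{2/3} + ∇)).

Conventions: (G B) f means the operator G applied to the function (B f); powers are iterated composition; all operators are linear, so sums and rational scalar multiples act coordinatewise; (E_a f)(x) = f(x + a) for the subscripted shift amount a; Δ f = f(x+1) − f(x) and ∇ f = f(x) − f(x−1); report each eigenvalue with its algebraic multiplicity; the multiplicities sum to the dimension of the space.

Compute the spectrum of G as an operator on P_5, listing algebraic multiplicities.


λ = 2 (multiplicity 6)

image of 1: 2
image of x: 2x + 14/3
image of x^2: 2x^2 + (28/3)x + 4/9
image of x^3: 2x^3 + 14x^2 + (4/3)x + 116/27
image of x^4: 2x^4 + (56/3)x^3 + (8/3)x^2 + (464/27)x + 16/81
image of x^5: 2x^5 + (70/3)x^4 + (40/9)x^3 + (1160/27)x^2 + (80/81)x + 1004/243
the matrix is upper triangular; its diagonal is (2, 2, 2, 2, 2, 2)
for a triangular matrix the eigenvalues are the diagonal entries, with algebraic multiplicity their repetition count


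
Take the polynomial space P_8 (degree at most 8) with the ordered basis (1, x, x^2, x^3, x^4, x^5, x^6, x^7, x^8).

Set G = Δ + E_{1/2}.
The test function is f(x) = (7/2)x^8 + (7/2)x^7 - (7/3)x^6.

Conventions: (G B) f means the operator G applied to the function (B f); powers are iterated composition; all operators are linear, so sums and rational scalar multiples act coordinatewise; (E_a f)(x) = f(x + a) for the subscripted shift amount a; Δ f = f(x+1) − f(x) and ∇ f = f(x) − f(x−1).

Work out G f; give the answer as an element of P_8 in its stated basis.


Δ f = 28x^7 + (245/2)x^6 + (511/2)x^5 + (665/2)x^4 + (1631/6)x^3 + (273/2)x^2 + (77/2)x + 14/3
E_{1/2} f = (7/2)x^8 + (35/2)x^7 + (413/12)x^6 + (287/8)x^5 + (175/8)x^4 + (763/96)x^3 + (105/64)x^2 + (21/128)x + 7/1536
(Δ + E_{1/2}) f = (7/2)x^8 + (91/2)x^7 + (1883/12)x^6 + (2331/8)x^5 + (2835/8)x^4 + (8953/32)x^3 + (8841/64)x^2 + (4949/128)x + 7175/1536

the image equals g(x) = (7/2)x^8 + (91/2)x^7 + (1883/12)x^6 + (2331/8)x^5 + (2835/8)x^4 + (8953/32)x^3 + (8841/64)x^2 + (4949/128)x + 7175/1536


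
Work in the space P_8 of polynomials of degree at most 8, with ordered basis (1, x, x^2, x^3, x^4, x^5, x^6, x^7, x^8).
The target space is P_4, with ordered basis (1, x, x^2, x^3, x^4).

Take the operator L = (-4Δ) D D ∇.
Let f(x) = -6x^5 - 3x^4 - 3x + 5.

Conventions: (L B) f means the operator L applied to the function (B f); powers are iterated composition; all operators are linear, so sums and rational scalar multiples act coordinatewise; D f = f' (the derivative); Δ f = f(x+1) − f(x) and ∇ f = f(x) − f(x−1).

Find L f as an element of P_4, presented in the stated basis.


g(x) = 2880x + 288

∇ f = -30x^4 + 48x^3 - 42x^2 + 18x - 6
D ∇ f = -120x^3 + 144x^2 - 84x + 18
D D ∇ f = -360x^2 + 288x - 84
Δ (D D ∇) f = -720x - 72
(-4Δ) (D D ∇) f = 2880x + 288


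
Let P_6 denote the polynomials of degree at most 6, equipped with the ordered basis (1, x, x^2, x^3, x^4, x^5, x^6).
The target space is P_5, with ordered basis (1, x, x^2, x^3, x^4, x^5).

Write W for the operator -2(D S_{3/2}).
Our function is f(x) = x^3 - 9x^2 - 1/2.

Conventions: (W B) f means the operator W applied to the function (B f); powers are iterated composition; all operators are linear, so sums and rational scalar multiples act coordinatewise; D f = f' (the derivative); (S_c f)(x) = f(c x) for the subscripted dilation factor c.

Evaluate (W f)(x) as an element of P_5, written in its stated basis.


S_{3/2} f = (27/8)x^3 - (81/4)x^2 - 1/2
D S_{3/2} f = (81/8)x^2 - (81/2)x
(-2(D S_{3/2})) f = -(81/4)x^2 + 81x

the result is g(x) = -(81/4)x^2 + 81x


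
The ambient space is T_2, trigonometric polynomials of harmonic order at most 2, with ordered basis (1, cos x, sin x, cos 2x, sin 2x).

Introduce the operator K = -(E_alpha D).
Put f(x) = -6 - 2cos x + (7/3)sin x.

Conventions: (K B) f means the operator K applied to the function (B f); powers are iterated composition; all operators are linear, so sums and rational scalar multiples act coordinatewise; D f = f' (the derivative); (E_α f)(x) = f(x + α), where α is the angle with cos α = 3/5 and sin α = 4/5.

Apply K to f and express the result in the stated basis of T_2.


the image equals g(x) = -3cos x + (2/3)sin x

D f = (7/3)cos x + 2sin x
E_alpha D f = 3cos x - (2/3)sin x
(-(E_alpha D)) f = -3cos x + (2/3)sin x


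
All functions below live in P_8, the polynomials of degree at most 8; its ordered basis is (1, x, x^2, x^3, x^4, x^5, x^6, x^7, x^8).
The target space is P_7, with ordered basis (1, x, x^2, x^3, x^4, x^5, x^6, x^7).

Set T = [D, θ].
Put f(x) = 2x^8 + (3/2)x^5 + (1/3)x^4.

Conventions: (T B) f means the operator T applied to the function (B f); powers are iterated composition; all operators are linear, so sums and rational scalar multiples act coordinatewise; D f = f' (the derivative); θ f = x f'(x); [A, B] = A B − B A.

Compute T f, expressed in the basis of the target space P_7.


θ f = 16x^8 + (15/2)x^5 + (4/3)x^4
D θ f = 128x^7 + (75/2)x^4 + (16/3)x^3
D f = 16x^7 + (15/2)x^4 + (4/3)x^3
θ D f = 112x^7 + 30x^4 + 4x^3
[D, θ] f = 16x^7 + (15/2)x^4 + (4/3)x^3

the result is g(x) = 16x^7 + (15/2)x^4 + (4/3)x^3


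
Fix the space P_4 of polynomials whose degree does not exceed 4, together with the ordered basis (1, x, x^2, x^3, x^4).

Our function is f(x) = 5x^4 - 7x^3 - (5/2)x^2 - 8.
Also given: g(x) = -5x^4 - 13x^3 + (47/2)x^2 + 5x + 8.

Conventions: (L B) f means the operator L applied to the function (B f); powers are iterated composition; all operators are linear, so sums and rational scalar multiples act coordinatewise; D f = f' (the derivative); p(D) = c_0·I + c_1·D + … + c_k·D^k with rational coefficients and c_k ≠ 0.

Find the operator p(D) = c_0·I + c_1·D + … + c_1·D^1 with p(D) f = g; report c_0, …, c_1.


p(D) = -I − D, i.e. c_0 = -1, c_1 = -1

D^0 f = 5x^4 - 7x^3 - (5/2)x^2 - 8
D^1 f = 20x^3 - 21x^2 - 5x
matching coefficients of g against c_0 f + c_1 Df + … from the top degree down determines the c_i
solution: c_0 = -1, c_1 = -1


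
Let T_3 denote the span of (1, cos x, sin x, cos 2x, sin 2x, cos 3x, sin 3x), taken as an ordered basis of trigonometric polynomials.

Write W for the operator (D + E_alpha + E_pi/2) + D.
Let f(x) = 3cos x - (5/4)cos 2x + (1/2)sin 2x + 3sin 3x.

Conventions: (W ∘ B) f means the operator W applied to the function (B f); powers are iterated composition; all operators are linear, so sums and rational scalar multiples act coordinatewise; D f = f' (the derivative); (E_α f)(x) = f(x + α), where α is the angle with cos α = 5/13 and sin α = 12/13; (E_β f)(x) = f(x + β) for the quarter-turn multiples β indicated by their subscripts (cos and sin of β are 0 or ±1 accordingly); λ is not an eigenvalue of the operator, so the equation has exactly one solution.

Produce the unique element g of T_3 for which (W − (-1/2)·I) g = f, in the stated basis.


write g with unknown coordinates in the stated basis and equate coefficients in (W − (-1/2)·I) g = f
solving from the highest basis element down gives g = (138/841)cos x + (612/841)sin x - (1149/31954)cos 2x - (4387/15977)sin 2x - (121884/189425)cos 3x - (11238/189425)sin 3x
check: W g = (2454/841)cos x - (306/841)sin x - (19684/15977)cos 2x + (10182/15977)sin 2x + (60942/189425)cos 3x + (573894/189425)sin 3x
so W g − (-1/2)·g = 3cos x - (5/4)cos 2x + (1/2)sin 2x + 3sin 3x = f ✓

the result is g(x) = (138/841)cos x + (612/841)sin x - (1149/31954)cos 2x - (4387/15977)sin 2x - (121884/189425)cos 3x - (11238/189425)sin 3x


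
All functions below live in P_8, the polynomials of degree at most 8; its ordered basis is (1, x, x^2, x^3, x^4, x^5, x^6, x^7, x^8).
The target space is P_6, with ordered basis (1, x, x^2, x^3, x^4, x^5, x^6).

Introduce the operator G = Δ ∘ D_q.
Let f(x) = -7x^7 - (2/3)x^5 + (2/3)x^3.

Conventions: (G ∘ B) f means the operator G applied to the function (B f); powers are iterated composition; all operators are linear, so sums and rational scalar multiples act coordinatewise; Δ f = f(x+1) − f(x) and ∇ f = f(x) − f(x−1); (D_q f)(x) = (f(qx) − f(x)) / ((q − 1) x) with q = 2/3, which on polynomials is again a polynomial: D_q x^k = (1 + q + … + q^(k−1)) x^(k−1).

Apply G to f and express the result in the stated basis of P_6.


D_q f = -(14413/729)x^6 - (422/243)x^4 + (38/27)x^2
Δ D_q f = -(28826/243)x^5 - (72065/243)x^4 - (293324/729)x^3 - (74597/243)x^2 - (29830/243)x - 14653/729

the image equals g(x) = -(28826/243)x^5 - (72065/243)x^4 - (293324/729)x^3 - (74597/243)x^2 - (29830/243)x - 14653/729


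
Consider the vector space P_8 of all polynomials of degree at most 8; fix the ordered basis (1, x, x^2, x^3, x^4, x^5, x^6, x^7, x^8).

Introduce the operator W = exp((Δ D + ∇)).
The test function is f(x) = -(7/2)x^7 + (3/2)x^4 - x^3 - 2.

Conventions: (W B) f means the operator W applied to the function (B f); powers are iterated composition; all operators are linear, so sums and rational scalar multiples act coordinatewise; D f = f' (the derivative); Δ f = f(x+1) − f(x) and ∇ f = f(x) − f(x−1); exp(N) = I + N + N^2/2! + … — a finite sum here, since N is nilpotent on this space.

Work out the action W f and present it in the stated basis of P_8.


order-1 term: -(49/2)x^6 - (147/2)x^5 - 490x^4 - (723/2)x^3 - 435x^2 - (203/2)x - 55/2
order-2 term: -(147/2)x^5 - (735/2)x^4 - (4655/2)x^3 - (8067/2)x^2 - (11779/2)x - 2008
order-3 term: -(245/2)x^4 - 735x^3 - (8085/2)x^2 - 7344x - 13851/2
order-4 term: -(245/2)x^3 - 735x^2 - (6125/2)x - 7347/2
order-5 term: -(147/2)x^2 - (735/2)x - 1715/2
order-6 term: -(49/2)x - 147/2
order-7 term: -7/2
the series for exp((Δ D + ∇)) f terminates at order 7
exp((Δ D + ∇)) f = -(7/2)x^7 - (49/2)x^6 - 147x^5 - (1957/2)x^4 - (7095/2)x^3 - (18639/2)x^2 - (33579/2)x - 13571

the result is g(x) = -(7/2)x^7 - (49/2)x^6 - 147x^5 - (1957/2)x^4 - (7095/2)x^3 - (18639/2)x^2 - (33579/2)x - 13571


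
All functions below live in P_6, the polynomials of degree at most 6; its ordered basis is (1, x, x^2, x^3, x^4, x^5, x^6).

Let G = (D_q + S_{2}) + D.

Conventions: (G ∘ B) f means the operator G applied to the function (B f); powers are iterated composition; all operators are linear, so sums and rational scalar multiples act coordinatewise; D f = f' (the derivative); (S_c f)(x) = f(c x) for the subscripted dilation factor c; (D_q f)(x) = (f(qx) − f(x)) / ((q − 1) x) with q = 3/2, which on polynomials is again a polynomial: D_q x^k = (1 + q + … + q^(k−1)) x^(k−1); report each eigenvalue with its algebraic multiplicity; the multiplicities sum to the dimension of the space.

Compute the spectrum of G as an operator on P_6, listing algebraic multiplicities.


image of 1: 1
image of x: 2x + 2
image of x^2: 4x^2 + (9/2)x
image of x^3: 8x^3 + (31/4)x^2
image of x^4: 16x^4 + (97/8)x^3
image of x^5: 32x^5 + (291/16)x^4
image of x^6: 64x^6 + (857/32)x^5
the matrix is upper triangular; its diagonal is (1, 2, 4, 8, 16, 32, 64)
for a triangular matrix the eigenvalues are the diagonal entries, with algebraic multiplicity their repetition count

λ = 1 (multiplicity 1), λ = 2 (multiplicity 1), λ = 4 (multiplicity 1), λ = 8 (multiplicity 1), λ = 16 (multiplicity 1), λ = 32 (multiplicity 1), λ = 64 (multiplicity 1)


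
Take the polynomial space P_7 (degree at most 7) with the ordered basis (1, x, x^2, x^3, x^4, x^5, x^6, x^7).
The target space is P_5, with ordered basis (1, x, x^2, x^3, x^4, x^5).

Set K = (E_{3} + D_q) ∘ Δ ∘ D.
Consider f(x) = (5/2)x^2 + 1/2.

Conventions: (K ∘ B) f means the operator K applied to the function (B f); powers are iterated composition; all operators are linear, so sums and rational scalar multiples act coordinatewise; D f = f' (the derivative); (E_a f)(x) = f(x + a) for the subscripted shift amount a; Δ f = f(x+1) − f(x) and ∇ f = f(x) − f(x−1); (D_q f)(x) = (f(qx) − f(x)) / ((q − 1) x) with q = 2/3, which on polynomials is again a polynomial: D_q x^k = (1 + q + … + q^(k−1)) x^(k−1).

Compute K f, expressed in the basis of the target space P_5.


D f = 5x
Δ D f = 5
E_{3} (Δ ∘ D) f = 5
D_q (Δ ∘ D) f = 0
(E_{3} + D_q) (Δ ∘ D) f = 5

the result is g(x) = 5


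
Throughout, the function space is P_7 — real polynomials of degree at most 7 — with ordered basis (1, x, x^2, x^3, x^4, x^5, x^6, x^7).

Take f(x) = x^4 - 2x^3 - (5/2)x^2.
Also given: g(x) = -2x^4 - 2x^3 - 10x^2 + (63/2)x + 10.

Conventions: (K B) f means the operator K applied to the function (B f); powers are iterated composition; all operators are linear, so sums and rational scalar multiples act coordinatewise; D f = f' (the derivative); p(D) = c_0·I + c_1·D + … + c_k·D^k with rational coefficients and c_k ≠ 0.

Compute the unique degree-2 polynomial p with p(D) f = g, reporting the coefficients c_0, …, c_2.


c_0 = -2, c_1 = -3/2, c_2 = -2

D^0 f = x^4 - 2x^3 - (5/2)x^2
D^1 f = 4x^3 - 6x^2 - 5x
D^2 f = 12x^2 - 12x - 5
matching coefficients of g against c_0 f + c_1 Df + … from the top degree down determines the c_i
solution: c_0 = -2, c_1 = -3/2, c_2 = -2


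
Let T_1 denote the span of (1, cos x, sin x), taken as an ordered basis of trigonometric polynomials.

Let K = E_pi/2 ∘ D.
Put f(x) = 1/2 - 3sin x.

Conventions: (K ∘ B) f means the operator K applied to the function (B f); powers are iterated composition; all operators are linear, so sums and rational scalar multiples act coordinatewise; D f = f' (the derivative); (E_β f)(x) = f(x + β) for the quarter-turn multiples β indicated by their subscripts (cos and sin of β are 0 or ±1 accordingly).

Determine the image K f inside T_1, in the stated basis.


g(x) = 3sin x

D f = -3cos x
E_pi/2 D f = 3sin x


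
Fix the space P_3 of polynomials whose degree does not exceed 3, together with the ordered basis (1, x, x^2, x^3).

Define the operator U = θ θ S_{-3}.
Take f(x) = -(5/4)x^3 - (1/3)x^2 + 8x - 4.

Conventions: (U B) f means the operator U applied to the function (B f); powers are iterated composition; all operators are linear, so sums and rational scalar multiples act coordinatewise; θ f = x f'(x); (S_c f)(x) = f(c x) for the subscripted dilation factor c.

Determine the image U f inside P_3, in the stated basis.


the image equals g(x) = (1215/4)x^3 - 12x^2 - 24x

S_{-3} f = (135/4)x^3 - 3x^2 - 24x - 4
θ S_{-3} f = (405/4)x^3 - 6x^2 - 24x
θ θ S_{-3} f = (1215/4)x^3 - 12x^2 - 24x


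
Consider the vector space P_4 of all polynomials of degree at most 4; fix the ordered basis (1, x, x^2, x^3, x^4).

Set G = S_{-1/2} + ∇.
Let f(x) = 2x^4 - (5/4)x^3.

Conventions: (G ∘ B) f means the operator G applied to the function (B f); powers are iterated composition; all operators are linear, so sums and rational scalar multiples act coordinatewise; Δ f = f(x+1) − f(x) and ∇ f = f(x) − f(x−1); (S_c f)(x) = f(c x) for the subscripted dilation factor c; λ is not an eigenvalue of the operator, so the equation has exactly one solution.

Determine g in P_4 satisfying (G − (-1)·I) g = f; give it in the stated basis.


the result is g(x) = (32/17)x^4 - (1194/119)x^3 + (19704/595)x^2 - (123596/595)x + 15039/119

write g with unknown coordinates in the stated basis and equate coefficients in (G − (-1)·I) g = f
solving from the highest basis element down gives g = (32/17)x^4 - (1194/119)x^3 + (19704/595)x^2 - (123596/595)x + 15039/119
check: G g = (2/17)x^4 + (4181/476)x^3 - (19704/595)x^2 + (123596/595)x - 15039/119
so G g − (-1)·g = 2x^4 - (5/4)x^3 = f ✓


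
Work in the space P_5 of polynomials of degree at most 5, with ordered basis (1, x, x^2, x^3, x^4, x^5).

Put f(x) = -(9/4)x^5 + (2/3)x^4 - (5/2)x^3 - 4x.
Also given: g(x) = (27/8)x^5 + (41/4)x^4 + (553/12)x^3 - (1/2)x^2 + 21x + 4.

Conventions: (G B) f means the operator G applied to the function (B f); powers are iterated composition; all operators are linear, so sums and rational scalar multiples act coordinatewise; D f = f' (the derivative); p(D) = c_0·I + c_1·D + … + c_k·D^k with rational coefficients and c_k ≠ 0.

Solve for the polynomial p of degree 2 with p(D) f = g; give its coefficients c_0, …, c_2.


c_0 = -3/2, c_1 = -1, c_2 = -1

D^0 f = -(9/4)x^5 + (2/3)x^4 - (5/2)x^3 - 4x
D^1 f = -(45/4)x^4 + (8/3)x^3 - (15/2)x^2 - 4
D^2 f = -45x^3 + 8x^2 - 15x
matching coefficients of g against c_0 f + c_1 Df + … from the top degree down determines the c_i
solution: c_0 = -3/2, c_1 = -1, c_2 = -1


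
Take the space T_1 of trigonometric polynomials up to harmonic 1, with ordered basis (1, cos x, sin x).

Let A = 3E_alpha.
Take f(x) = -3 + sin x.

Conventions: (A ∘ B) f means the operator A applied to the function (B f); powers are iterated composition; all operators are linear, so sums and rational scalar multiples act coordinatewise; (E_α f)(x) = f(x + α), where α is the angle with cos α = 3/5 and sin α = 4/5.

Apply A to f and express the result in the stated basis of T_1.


E_alpha f = -3 + (4/5)cos x + (3/5)sin x
(3E_alpha) f = -9 + (12/5)cos x + (9/5)sin x

the result is g(x) = -9 + (12/5)cos x + (9/5)sin x


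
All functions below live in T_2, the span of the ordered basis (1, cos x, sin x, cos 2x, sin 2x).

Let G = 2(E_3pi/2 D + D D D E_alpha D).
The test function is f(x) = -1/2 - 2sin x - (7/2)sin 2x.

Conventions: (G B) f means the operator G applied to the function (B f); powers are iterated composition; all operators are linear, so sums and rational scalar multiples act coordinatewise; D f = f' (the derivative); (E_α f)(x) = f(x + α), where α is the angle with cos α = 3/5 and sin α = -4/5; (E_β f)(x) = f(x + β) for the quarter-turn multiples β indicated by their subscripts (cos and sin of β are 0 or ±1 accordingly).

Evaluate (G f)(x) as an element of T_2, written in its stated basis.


D f = -2cos x - 7cos 2x
E_3pi/2 D f = -2sin x + 7cos 2x
D f = -2cos x - 7cos 2x
E_alpha D f = -(6/5)cos x - (8/5)sin x + (49/25)cos 2x - (168/25)sin 2x
D E_alpha D f = -(8/5)cos x + (6/5)sin x - (336/25)cos 2x - (98/25)sin 2x
D D E_alpha D f = (6/5)cos x + (8/5)sin x - (196/25)cos 2x + (672/25)sin 2x
D (D D E_alpha) D f = (8/5)cos x - (6/5)sin x + (1344/25)cos 2x + (392/25)sin 2x
(E_3pi/2 D + D D D E_alpha D) f = (8/5)cos x - (16/5)sin x + (1519/25)cos 2x + (392/25)sin 2x
(2(E_3pi/2 D + D D D E_alpha D)) f = (16/5)cos x - (32/5)sin x + (3038/25)cos 2x + (784/25)sin 2x

the result is g(x) = (16/5)cos x - (32/5)sin x + (3038/25)cos 2x + (784/25)sin 2x


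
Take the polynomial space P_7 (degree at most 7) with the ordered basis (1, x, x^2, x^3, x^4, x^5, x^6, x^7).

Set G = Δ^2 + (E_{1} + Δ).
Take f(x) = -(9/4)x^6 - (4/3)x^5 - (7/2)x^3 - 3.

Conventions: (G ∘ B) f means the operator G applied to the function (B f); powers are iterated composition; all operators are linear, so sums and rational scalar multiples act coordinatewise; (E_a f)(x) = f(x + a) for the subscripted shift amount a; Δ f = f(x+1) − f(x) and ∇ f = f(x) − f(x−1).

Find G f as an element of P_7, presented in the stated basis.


g(x) = -(9/4)x^6 - (85/3)x^5 - (445/3)x^4 - (2501/6)x^3 - (2003/3)x^2 - (1742/3)x - 653/3

Δ f = -(27/2)x^5 - (485/12)x^4 - (175/3)x^3 - (691/12)x^2 - (92/3)x - 85/12
Δ Δ f = -(135/2)x^4 - (890/3)x^3 - (1105/2)x^2 - (1558/3)x - 401/2
E_{1} f = -(9/4)x^6 - (89/6)x^5 - (485/12)x^4 - (371/6)x^3 - (691/12)x^2 - (92/3)x - 121/12
Δ f = -(27/2)x^5 - (485/12)x^4 - (175/3)x^3 - (691/12)x^2 - (92/3)x - 85/12
(E_{1} + Δ) f = -(9/4)x^6 - (85/3)x^5 - (485/6)x^4 - (721/6)x^3 - (691/6)x^2 - (184/3)x - 103/6
(Δ^2 + (E_{1} + Δ)) f = -(9/4)x^6 - (85/3)x^5 - (445/3)x^4 - (2501/6)x^3 - (2003/3)x^2 - (1742/3)x - 653/3


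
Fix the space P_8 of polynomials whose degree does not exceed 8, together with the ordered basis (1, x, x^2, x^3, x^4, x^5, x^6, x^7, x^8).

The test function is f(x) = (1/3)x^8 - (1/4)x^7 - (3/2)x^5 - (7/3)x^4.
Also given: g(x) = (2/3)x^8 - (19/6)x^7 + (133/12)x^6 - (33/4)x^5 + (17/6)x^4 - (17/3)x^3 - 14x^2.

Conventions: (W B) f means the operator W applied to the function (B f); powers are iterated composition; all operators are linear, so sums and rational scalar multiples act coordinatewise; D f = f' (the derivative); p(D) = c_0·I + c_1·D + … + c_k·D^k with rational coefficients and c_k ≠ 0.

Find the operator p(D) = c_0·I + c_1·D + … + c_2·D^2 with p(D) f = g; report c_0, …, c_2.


D^0 f = (1/3)x^8 - (1/4)x^7 - (3/2)x^5 - (7/3)x^4
D^1 f = (8/3)x^7 - (7/4)x^6 - (15/2)x^4 - (28/3)x^3
D^2 f = (56/3)x^6 - (21/2)x^5 - 30x^3 - 28x^2
matching coefficients of g against c_0 f + c_1 Df + … from the top degree down determines the c_i
solution: c_0 = 2, c_1 = -1, c_2 = 1/2

c_0 = 2, c_1 = -1, c_2 = 1/2


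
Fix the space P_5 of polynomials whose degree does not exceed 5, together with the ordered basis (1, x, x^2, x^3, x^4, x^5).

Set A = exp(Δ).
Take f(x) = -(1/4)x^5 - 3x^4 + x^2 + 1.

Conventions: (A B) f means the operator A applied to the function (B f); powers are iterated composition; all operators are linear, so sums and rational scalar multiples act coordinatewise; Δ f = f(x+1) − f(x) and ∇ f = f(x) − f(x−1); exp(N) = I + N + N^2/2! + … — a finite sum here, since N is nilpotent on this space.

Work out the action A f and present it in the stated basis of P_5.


order-1 term: -(5/4)x^4 - (29/2)x^3 - (41/2)x^2 - (45/4)x - 9/4
order-2 term: -(5/2)x^3 - (51/2)x^2 - (179/4)x - 95/4
order-3 term: -(5/2)x^2 - (39/2)x - 97/4
order-4 term: -(5/4)x - 11/2
order-5 term: -1/4
the series for exp(Δ) f terminates at order 5
exp(Δ) f = -(1/4)x^5 - (17/4)x^4 - 17x^3 - (95/2)x^2 - (307/4)x - 55

the result is g(x) = -(1/4)x^5 - (17/4)x^4 - 17x^3 - (95/2)x^2 - (307/4)x - 55


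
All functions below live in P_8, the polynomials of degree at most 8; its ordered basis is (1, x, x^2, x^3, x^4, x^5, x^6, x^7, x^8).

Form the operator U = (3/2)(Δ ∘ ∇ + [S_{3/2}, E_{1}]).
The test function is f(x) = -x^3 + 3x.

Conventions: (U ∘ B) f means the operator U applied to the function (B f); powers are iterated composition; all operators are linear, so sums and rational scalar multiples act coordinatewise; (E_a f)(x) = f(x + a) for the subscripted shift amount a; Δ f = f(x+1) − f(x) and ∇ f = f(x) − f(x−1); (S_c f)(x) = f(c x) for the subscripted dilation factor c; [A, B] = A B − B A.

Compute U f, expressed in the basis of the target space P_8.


g(x) = (81/16)x^2 - (9/16)x + 21/16

∇ f = -3x^2 + 3x + 2
Δ ∇ f = -6x
E_{1} f = -x^3 - 3x^2 + 2
S_{3/2} E_{1} f = -(27/8)x^3 - (27/4)x^2 + 2
S_{3/2} f = -(27/8)x^3 + (9/2)x
E_{1} S_{3/2} f = -(27/8)x^3 - (81/8)x^2 - (45/8)x + 9/8
[S_{3/2}, E_{1}] f = (27/8)x^2 + (45/8)x + 7/8
(Δ ∘ ∇ + [S_{3/2}, E_{1}]) f = (27/8)x^2 - (3/8)x + 7/8
((3/2)(Δ ∘ ∇ + [S_{3/2}, E_{1}])) f = (81/16)x^2 - (9/16)x + 21/16


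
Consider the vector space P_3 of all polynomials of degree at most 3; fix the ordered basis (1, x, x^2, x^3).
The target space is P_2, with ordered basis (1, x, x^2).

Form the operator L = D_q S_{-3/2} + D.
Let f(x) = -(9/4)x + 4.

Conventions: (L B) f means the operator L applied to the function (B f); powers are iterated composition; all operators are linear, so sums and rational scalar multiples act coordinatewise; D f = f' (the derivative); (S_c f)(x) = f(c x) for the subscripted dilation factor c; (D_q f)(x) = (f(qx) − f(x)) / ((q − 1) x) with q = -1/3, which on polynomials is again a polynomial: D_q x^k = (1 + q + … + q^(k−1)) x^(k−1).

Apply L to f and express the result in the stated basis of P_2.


S_{-3/2} f = (27/8)x + 4
D_q S_{-3/2} f = 27/8
D f = -9/4
(D_q S_{-3/2} + D) f = 9/8

g(x) = 9/8


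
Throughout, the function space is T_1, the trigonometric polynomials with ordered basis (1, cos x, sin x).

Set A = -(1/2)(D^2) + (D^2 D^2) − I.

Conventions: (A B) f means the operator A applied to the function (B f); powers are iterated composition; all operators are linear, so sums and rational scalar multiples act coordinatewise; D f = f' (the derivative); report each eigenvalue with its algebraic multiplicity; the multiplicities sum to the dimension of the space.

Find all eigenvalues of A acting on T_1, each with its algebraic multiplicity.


λ = -1 (multiplicity 1), λ = 1/2 (multiplicity 2)

image of 1: -1
image of cos x: (1/2)cos x
image of sin x: (1/2)sin x
the matrix is diagonal; its diagonal is (-1, 1/2, 1/2)
for a triangular matrix the eigenvalues are the diagonal entries, with algebraic multiplicity their repetition count


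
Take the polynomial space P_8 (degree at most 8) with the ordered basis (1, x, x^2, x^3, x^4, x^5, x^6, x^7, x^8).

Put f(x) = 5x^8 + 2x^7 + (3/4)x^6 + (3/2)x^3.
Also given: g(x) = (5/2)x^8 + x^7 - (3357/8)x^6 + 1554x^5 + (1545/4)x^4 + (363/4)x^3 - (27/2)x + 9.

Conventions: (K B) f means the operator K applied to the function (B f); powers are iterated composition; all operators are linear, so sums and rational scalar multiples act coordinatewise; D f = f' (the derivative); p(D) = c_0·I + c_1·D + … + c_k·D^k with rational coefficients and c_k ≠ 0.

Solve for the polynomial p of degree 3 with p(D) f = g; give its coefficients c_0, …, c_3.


D^0 f = 5x^8 + 2x^7 + (3/4)x^6 + (3/2)x^3
D^1 f = 40x^7 + 14x^6 + (9/2)x^5 + (9/2)x^2
D^2 f = 280x^6 + 84x^5 + (45/2)x^4 + 9x
D^3 f = 1680x^5 + 420x^4 + 90x^3 + 9
matching coefficients of g against c_0 f + c_1 Df + … from the top degree down determines the c_i
solution: c_0 = 1/2, c_1 = 0, c_2 = -3/2, c_3 = 1

c_0 = 1/2, c_1 = 0, c_2 = -3/2, c_3 = 1


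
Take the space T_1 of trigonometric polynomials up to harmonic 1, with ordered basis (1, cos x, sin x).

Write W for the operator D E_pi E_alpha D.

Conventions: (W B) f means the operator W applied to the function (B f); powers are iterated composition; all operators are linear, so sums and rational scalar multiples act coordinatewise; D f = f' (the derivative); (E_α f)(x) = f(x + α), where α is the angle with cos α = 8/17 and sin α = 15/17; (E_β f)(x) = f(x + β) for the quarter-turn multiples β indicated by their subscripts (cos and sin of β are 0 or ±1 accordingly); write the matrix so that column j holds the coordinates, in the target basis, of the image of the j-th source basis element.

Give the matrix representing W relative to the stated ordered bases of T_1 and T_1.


the matrix is [[0, 0, 0]; [0, 8/17, 15/17]; [0, -15/17, 8/17]] (rows listed top to bottom)

image of 1: 0
image of cos x: (8/17)cos x - (15/17)sin x
image of sin x: (15/17)cos x + (8/17)sin x
each image's coordinates form column j of the matrix


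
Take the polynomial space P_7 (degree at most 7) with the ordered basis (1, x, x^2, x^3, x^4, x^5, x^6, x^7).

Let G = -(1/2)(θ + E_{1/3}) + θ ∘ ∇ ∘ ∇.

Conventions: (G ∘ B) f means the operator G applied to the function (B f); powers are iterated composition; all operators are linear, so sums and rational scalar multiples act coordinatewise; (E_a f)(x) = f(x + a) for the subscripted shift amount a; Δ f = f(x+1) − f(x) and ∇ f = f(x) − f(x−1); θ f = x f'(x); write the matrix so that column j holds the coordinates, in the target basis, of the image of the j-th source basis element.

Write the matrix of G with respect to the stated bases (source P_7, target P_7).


the matrix is [[-1/2, -1/6, -1/18, -1/54, -1/162, -1/486, -1/1458, -1/4374]; [0, -1, -1/3, 35/6, -650/27, 11335/162, -14581/81, 632765/1458]; [0, 0, -3/2, -1/2, 71/3, -3245/27, 22675/54, -204127/162]; [0, 0, 0, -2, -2/3, 535/9, -9730/27, 238105/162]; [0, 0, 0, 0, -5/2, -5/6, 715/6, -45395/54]; [0, 0, 0, 0, 0, -3, -1, 1253/6]; [0, 0, 0, 0, 0, 0, -7/2, -7/6]; [0, 0, 0, 0, 0, 0, 0, -4]] (rows listed top to bottom)

image of 1: -1/2
image of x: -x - 1/6
image of x^2: -(3/2)x^2 - (1/3)x - 1/18
image of x^3: -2x^3 - (1/2)x^2 + (35/6)x - 1/54
image of x^4: -(5/2)x^4 - (2/3)x^3 + (71/3)x^2 - (650/27)x - 1/162
image of x^5: -3x^5 - (5/6)x^4 + (535/9)x^3 - (3245/27)x^2 + (11335/162)x - 1/486
image of x^6: -(7/2)x^6 - x^5 + (715/6)x^4 - (9730/27)x^3 + (22675/54)x^2 - (14581/81)x - 1/1458
image of x^7: -4x^7 - (7/6)x^6 + (1253/6)x^5 - (45395/54)x^4 + (238105/162)x^3 - (204127/162)x^2 + (632765/1458)x - 1/4374
each image's coordinates form column j of the matrix
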